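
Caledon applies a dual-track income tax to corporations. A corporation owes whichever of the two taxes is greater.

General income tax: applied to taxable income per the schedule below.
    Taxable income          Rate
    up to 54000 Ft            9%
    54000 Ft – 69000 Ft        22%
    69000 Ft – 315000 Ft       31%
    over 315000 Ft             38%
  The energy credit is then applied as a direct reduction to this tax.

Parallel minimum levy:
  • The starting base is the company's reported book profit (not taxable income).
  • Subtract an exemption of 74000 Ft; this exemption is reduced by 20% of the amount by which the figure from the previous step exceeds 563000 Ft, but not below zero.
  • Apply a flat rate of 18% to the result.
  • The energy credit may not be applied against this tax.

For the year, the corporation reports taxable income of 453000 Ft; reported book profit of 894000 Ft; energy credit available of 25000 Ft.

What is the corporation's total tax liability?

Parallel minimum levy:
  Base (reported book profit): 894000 Ft
  Exemption: 74000 Ft − 20% × (894000 Ft − 563000 Ft) = 74000 Ft − 66200 Ft = 7800 Ft
  Base: 894000 Ft − 7800 Ft = 886200 Ft
  886200 Ft × 18% = 159516 Ft

General income tax:
  54000 Ft × 9% = 4860 Ft
  15000 Ft × 22% = 3300 Ft
  246000 Ft × 31% = 76260 Ft
  138000 Ft × 38% = 52440 Ft
  → 136860 Ft
  Less energy credit 25000 Ft → 111860 Ft

159516 Ft > 111860 Ft, so the parallel minimum levy is the binding amount.

159516 Ft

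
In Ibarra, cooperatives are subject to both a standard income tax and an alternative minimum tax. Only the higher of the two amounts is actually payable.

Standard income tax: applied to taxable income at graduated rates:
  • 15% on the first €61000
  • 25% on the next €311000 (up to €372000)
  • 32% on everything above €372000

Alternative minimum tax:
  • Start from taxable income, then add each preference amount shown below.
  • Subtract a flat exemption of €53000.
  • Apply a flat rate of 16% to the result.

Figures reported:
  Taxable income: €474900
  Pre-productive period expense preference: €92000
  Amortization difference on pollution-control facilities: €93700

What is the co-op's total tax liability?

Standard income tax:
  €61000 × 15% = €9150
  €311000 × 25% = €77750
  €102900 × 32% = €32928
  → €119828

Alternative minimum tax:
  Adjusted income: €474900 + €92000 + €93700 = €660600
  Less exemption €53000 → base €607600
  €607600 × 16% = €97216

€119828 > €97216, so the standard income tax governs.

€119828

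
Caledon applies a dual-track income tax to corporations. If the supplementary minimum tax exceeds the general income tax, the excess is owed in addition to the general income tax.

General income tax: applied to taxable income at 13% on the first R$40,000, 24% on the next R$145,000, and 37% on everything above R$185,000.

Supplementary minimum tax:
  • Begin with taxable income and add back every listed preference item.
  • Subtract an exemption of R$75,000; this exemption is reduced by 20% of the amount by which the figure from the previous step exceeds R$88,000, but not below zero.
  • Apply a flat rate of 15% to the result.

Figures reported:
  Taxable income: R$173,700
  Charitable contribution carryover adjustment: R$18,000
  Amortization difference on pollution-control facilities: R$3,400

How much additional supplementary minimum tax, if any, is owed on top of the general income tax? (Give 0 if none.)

R$0

Supplementary minimum tax:
  Adjusted income: R$173,700 + R$18,000 + R$3,400 = R$195,100
  Exemption: R$75,000 − 20% × (R$195,100 − R$88,000) = R$75,000 − R$21,420 = R$53,580
  Base: R$195,100 − R$53,580 = R$141,520
  R$141,520 × 15% = R$21,228

General income tax:
  R$40,000 × 13% = R$5,200
  R$133,700 × 24% = R$32,088
  → R$37,288

R$21,228 ≤ R$37,288, so no add-on is due.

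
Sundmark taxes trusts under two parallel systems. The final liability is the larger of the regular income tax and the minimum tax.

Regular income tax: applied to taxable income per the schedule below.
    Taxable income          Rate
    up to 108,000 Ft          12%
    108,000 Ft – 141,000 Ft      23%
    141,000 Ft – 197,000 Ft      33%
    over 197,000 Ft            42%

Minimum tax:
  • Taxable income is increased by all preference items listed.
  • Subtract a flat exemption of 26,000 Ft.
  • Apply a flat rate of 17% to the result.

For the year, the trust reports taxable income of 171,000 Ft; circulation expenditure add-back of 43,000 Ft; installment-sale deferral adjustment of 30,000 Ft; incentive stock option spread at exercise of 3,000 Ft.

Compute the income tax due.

Regular income tax:
  108,000 Ft × 12% = 12,960 Ft
  33,000 Ft × 23% = 7,590 Ft
  30,000 Ft × 33% = 9,900 Ft
  → 30,450 Ft

Minimum tax:
  Adjusted income: 171,000 Ft + 43,000 Ft + 30,000 Ft + 3,000 Ft = 247,000 Ft
  Less exemption 26,000 Ft → base 221,000 Ft
  221,000 Ft × 17% = 37,570 Ft

37,570 Ft > 30,450 Ft, so the minimum tax is the binding amount.

37,570 Ft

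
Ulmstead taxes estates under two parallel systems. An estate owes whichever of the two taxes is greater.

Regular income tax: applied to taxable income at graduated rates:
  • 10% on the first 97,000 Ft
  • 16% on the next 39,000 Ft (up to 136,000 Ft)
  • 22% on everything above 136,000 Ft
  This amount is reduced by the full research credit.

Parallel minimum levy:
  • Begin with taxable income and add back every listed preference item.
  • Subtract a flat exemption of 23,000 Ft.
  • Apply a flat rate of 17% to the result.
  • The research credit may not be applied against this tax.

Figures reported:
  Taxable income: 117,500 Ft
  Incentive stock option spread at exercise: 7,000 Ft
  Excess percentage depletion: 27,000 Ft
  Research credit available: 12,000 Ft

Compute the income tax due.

21,845 Ft

Parallel minimum levy:
  Adjusted income: 117,500 Ft + 7,000 Ft + 27,000 Ft = 151,500 Ft
  Less exemption 23,000 Ft → base 128,500 Ft
  128,500 Ft × 17% = 21,845 Ft

Regular income tax:
  97,000 Ft × 10% = 9,700 Ft
  20,500 Ft × 16% = 3,280 Ft
  → 12,980 Ft
  Less research credit 12,000 Ft → 980 Ft

21,845 Ft > 980 Ft, so the parallel minimum levy is the binding amount.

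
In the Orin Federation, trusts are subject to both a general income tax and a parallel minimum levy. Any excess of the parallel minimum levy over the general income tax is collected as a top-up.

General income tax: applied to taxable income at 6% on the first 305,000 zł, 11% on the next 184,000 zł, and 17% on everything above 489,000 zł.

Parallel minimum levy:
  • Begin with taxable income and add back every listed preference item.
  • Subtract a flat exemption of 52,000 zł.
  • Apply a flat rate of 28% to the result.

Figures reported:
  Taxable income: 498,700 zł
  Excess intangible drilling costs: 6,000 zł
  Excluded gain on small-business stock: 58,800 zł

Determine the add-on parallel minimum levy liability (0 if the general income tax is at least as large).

General income tax:
  305,000 zł × 6% = 18,300 zł
  184,000 zł × 11% = 20,240 zł
  9,700 zł × 17% = 1,649 zł
  → 40,189 zł

Parallel minimum levy:
  Adjusted income: 498,700 zł + 6,000 zł + 58,800 zł = 563,500 zł
  Less exemption 52,000 zł → base 511,500 zł
  511,500 zł × 28% = 143,220 zł

Excess of parallel minimum levy over general income tax: 143,220 zł − 40,189 zł = 103,031 zł.

103,031 zł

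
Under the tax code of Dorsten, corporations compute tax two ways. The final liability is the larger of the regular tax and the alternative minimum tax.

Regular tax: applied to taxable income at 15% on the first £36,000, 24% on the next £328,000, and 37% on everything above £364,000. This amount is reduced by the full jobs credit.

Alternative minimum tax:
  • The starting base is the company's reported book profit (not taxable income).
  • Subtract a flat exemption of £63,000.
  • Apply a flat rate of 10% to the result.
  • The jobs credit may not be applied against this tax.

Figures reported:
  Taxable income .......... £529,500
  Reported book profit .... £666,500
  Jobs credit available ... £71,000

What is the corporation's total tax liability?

Regular tax:
  £36,000 × 15% = £5,400
  £328,000 × 24% = £78,720
  £165,500 × 37% = £61,235
  → £145,355
  Less jobs credit £71,000 → £74,355

Alternative minimum tax:
  Base (reported book profit): £666,500
  Less exemption £63,000 → base £603,500
  £603,500 × 10% = £60,350

£74,355 > £60,350, so the regular tax governs.

£74,355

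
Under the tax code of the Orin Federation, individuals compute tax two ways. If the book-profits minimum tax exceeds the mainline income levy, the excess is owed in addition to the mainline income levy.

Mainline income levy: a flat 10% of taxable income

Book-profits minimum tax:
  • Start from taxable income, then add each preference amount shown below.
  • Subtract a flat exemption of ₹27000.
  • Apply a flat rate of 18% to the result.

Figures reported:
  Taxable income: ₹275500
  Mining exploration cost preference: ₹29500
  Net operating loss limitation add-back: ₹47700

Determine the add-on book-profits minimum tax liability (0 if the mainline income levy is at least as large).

Book-profits minimum tax:
  Adjusted income: ₹275500 + ₹29500 + ₹47700 = ₹352700
  Less exemption ₹27000 → base ₹325700
  ₹325700 × 18% = ₹58626

Mainline income levy:
  ₹275500 × 10% = ₹27550

Excess of book-profits minimum tax over mainline income levy: ₹58626 − ₹27550 = ₹31076.

₹31076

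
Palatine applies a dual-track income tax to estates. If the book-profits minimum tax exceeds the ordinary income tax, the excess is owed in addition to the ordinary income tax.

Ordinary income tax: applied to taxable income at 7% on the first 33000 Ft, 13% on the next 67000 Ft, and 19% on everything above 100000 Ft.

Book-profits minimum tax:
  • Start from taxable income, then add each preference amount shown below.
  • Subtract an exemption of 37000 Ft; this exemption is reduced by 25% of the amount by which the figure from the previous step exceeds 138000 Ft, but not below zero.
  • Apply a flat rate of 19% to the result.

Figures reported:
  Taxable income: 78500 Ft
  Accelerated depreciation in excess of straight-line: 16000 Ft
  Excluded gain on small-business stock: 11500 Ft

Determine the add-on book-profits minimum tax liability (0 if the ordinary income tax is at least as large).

4885 Ft

Book-profits minimum tax:
  Adjusted income: 78500 Ft + 16000 Ft + 11500 Ft = 106000 Ft
  Exemption: 106000 Ft ≤ 138000 Ft, so full 37000 Ft applies
  Base: 106000 Ft − 37000 Ft = 69000 Ft
  69000 Ft × 19% = 13110 Ft

Ordinary income tax:
  33000 Ft × 7% = 2310 Ft
  45500 Ft × 13% = 5915 Ft
  → 8225 Ft

Excess of book-profits minimum tax over ordinary income tax: 13110 Ft − 8225 Ft = 4885 Ft.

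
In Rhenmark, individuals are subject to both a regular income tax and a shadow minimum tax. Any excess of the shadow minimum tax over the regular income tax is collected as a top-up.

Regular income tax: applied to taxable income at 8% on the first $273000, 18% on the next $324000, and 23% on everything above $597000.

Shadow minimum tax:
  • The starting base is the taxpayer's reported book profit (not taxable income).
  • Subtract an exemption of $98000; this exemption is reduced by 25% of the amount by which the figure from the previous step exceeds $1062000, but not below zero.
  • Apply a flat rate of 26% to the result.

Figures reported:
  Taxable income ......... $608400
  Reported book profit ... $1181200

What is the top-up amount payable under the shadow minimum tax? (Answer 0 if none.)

Regular income tax:
  $273000 × 8% = $21840
  $324000 × 18% = $58320
  $11400 × 23% = $2622
  → $82782

Shadow minimum tax:
  Base (reported book profit): $1181200
  Exemption: $98000 − 25% × ($1181200 − $1062000) = $98000 − $29800 = $68200
  Base: $1181200 − $68200 = $1113000
  $1113000 × 26% = $289380

Excess of shadow minimum tax over regular income tax: $289380 − $82782 = $206598.

$206598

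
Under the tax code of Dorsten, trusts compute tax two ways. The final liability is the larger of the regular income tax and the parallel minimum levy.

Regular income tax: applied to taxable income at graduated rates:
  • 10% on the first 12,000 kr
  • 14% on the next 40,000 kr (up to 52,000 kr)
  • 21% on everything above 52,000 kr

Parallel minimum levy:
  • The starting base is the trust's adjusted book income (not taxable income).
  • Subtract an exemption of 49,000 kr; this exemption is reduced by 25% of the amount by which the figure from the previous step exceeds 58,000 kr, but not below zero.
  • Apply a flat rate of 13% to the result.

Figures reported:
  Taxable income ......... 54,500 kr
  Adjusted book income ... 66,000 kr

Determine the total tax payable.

Parallel minimum levy:
  Base (adjusted book income): 66,000 kr
  Exemption: 49,000 kr − 25% × (66,000 kr − 58,000 kr) = 49,000 kr − 2,000 kr = 47,000 kr
  Base: 66,000 kr − 47,000 kr = 19,000 kr
  19,000 kr × 13% = 2,470 kr

Regular income tax:
  12,000 kr × 10% = 1,200 kr
  40,000 kr × 14% = 5,600 kr
  2,500 kr × 21% = 525 kr
  → 7,325 kr

7,325 kr > 2,470 kr, so the regular income tax governs.

7,325 kr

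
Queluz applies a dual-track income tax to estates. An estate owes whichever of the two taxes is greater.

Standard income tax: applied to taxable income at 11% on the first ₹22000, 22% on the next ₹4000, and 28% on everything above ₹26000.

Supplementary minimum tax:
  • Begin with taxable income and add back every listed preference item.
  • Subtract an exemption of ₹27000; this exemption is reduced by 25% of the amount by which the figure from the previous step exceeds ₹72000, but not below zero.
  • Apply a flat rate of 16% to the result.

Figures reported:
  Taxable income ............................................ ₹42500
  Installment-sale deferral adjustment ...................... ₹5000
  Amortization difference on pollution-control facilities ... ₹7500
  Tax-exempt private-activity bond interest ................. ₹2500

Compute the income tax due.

Supplementary minimum tax:
  Adjusted income: ₹42500 + ₹5000 + ₹7500 + ₹2500 = ₹57500
  Exemption: ₹57500 ≤ ₹72000, so full ₹27000 applies
  Base: ₹57500 − ₹27000 = ₹30500
  ₹30500 × 16% = ₹4880

Standard income tax:
  ₹22000 × 11% = ₹2420
  ₹4000 × 22% = ₹880
  ₹16500 × 28% = ₹4620
  → ₹7920

₹7920 > ₹4880, so the standard income tax governs.

₹7920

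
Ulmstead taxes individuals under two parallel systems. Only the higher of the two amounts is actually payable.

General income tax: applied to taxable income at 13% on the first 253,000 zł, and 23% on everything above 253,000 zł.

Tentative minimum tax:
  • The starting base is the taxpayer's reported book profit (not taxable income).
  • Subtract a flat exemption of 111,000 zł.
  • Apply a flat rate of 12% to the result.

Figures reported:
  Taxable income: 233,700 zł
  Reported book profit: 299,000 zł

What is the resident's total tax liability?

Tentative minimum tax:
  Base (reported book profit): 299,000 zł
  Less exemption 111,000 zł → base 188,000 zł
  188,000 zł × 12% = 22,560 zł

General income tax:
  233,700 zł × 13% = 30,381 zł

30,381 zł > 22,560 zł, so the general income tax governs.

30,381 zł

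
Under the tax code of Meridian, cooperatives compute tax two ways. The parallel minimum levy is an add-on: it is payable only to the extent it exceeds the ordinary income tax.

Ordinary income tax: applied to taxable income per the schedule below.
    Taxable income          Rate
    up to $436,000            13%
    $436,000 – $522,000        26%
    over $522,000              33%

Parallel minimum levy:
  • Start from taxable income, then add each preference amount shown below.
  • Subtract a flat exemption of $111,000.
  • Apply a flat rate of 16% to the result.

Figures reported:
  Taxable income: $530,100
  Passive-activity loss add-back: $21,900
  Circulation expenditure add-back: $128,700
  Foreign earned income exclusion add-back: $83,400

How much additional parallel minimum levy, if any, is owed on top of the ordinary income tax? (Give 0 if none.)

Parallel minimum levy:
  Adjusted income: $530,100 + $21,900 + $128,700 + $83,400 = $764,100
  Less exemption $111,000 → base $653,100
  $653,100 × 16% = $104,496

Ordinary income tax:
  $436,000 × 13% = $56,680
  $86,000 × 26% = $22,360
  $8,100 × 33% = $2,673
  → $81,713

Excess of parallel minimum levy over ordinary income tax: $104,496 − $81,713 = $22,783.

$22,783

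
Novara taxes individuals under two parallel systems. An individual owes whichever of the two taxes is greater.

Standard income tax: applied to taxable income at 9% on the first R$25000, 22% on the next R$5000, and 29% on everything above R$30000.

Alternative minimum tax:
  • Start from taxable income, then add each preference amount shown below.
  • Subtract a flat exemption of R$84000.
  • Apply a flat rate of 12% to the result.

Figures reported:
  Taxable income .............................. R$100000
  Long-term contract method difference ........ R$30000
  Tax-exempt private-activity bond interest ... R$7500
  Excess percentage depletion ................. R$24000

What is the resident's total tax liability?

R$23650

Standard income tax:
  R$25000 × 9% = R$2250
  R$5000 × 22% = R$1100
  R$70000 × 29% = R$20300
  → R$23650

Alternative minimum tax:
  Adjusted income: R$100000 + R$30000 + R$7500 + R$24000 = R$161500
  Less exemption R$84000 → base R$77500
  R$77500 × 12% = R$9300

R$23650 > R$9300, so the standard income tax governs.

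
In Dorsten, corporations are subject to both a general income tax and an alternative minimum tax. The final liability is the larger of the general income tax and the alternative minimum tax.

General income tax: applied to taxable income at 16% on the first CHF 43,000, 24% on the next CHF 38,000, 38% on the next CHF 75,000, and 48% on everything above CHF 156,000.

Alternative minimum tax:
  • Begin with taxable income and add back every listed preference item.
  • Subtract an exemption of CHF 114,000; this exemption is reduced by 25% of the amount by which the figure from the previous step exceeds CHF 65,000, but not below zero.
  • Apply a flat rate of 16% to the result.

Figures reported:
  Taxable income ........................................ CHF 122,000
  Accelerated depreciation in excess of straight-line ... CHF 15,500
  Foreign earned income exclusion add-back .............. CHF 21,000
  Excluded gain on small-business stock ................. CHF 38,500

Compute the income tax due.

CHF 31,580

Alternative minimum tax:
  Adjusted income: CHF 122,000 + CHF 15,500 + CHF 21,000 + CHF 38,500 = CHF 197,000
  Exemption: CHF 114,000 − 25% × (CHF 197,000 − CHF 65,000) = CHF 114,000 − CHF 33,000 = CHF 81,000
  Base: CHF 197,000 − CHF 81,000 = CHF 116,000
  CHF 116,000 × 16% = CHF 18,560

General income tax:
  CHF 43,000 × 16% = CHF 6,880
  CHF 38,000 × 24% = CHF 9,120
  CHF 41,000 × 38% = CHF 15,580
  → CHF 31,580

CHF 31,580 > CHF 18,560, so the general income tax governs.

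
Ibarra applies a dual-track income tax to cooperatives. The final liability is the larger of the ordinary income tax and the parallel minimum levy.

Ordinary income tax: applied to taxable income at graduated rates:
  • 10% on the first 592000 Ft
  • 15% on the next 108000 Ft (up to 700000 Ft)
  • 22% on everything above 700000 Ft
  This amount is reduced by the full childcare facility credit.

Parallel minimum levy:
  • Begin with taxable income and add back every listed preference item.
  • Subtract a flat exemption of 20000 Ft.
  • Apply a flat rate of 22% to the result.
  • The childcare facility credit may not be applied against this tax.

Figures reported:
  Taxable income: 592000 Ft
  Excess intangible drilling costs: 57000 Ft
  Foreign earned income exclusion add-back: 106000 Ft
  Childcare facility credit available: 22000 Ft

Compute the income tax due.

161700 Ft

Ordinary income tax:
  592000 Ft × 10% = 59200 Ft
  Less childcare facility credit 22000 Ft → 37200 Ft

Parallel minimum levy:
  Adjusted income: 592000 Ft + 57000 Ft + 106000 Ft = 755000 Ft
  Less exemption 20000 Ft → base 735000 Ft
  735000 Ft × 22% = 161700 Ft

161700 Ft > 37200 Ft, so the parallel minimum levy is the binding amount.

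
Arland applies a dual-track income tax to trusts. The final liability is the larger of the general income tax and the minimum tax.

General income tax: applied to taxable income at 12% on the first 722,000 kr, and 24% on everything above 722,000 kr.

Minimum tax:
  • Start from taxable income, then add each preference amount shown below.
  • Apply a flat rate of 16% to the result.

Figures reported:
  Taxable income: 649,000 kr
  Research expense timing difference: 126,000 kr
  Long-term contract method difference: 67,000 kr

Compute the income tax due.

134,720 kr

Minimum tax:
  Adjusted income: 649,000 kr + 126,000 kr + 67,000 kr = 842,000 kr
  842,000 kr × 16% = 134,720 kr

General income tax:
  649,000 kr × 12% = 77,880 kr

134,720 kr > 77,880 kr, so the minimum tax is the binding amount.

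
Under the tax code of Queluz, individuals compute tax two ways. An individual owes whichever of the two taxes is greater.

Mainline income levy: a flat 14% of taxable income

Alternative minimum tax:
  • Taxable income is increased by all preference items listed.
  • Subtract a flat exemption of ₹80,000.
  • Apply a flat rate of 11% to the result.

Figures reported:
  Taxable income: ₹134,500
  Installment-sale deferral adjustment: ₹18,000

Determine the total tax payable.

Alternative minimum tax:
  Adjusted income: ₹134,500 + ₹18,000 = ₹152,500
  Less exemption ₹80,000 → base ₹72,500
  ₹72,500 × 11% = ₹7,975

Mainline income levy:
  ₹134,500 × 14% = ₹18,830

₹18,830 > ₹7,975, so the mainline income levy governs.

₹18,830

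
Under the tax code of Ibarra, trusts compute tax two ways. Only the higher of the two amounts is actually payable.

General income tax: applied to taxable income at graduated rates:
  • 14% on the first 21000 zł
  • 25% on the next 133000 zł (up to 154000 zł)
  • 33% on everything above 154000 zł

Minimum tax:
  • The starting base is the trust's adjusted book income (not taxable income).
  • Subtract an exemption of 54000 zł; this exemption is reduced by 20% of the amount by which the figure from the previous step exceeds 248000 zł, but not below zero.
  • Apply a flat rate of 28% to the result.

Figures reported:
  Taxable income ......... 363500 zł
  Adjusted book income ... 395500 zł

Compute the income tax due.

Minimum tax:
  Base (adjusted book income): 395500 zł
  Exemption: 54000 zł − 20% × (395500 zł − 248000 zł) = 54000 zł − 29500 zł = 24500 zł
  Base: 395500 zł − 24500 zł = 371000 zł
  371000 zł × 28% = 103880 zł

General income tax:
  21000 zł × 14% = 2940 zł
  133000 zł × 25% = 33250 zł
  209500 zł × 33% = 69135 zł
  → 105325 zł

105325 zł > 103880 zł, so the general income tax governs.

105325 zł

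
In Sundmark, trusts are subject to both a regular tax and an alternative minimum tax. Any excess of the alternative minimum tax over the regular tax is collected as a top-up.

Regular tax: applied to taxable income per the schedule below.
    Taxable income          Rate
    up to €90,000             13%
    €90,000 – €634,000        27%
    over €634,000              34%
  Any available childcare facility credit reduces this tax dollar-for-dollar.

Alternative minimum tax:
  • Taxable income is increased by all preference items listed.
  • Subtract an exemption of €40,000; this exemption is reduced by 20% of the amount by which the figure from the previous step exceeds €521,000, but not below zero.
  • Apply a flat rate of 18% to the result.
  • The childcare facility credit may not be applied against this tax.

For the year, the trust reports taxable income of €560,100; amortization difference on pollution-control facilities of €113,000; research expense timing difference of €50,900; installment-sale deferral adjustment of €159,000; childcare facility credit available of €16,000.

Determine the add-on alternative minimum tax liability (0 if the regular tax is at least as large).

Regular tax:
  €90,000 × 13% = €11,700
  €470,100 × 27% = €126,927
  → €138,627
  Less childcare facility credit €16,000 → €122,627

Alternative minimum tax:
  Adjusted income: €560,100 + €113,000 + €50,900 + €159,000 = €883,000
  Exemption: 20% × (€883,000 − €521,000) = €72,400 ≥ €40,000, so the exemption is fully phased out
  Base: €883,000 − €0 = €883,000
  €883,000 × 18% = €158,940

Excess of alternative minimum tax over regular tax: €158,940 − €122,627 = €36,313.

€36,313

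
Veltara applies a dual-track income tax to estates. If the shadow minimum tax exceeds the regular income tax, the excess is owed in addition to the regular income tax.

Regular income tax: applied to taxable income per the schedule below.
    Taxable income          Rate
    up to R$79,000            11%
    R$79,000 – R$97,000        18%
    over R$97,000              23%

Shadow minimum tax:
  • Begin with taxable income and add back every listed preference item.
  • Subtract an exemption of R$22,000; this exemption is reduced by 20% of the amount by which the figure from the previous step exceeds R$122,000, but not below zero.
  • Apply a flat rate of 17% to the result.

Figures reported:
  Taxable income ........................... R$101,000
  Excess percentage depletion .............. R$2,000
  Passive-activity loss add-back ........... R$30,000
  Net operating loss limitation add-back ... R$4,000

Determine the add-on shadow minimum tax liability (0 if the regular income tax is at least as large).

R$7,210

Regular income tax:
  R$79,000 × 11% = R$8,690
  R$18,000 × 18% = R$3,240
  R$4,000 × 23% = R$920
  → R$12,850

Shadow minimum tax:
  Adjusted income: R$101,000 + R$2,000 + R$30,000 + R$4,000 = R$137,000
  Exemption: R$22,000 − 20% × (R$137,000 − R$122,000) = R$22,000 − R$3,000 = R$19,000
  Base: R$137,000 − R$19,000 = R$118,000
  R$118,000 × 17% = R$20,060

Excess of shadow minimum tax over regular income tax: R$20,060 − R$12,850 = R$7,210.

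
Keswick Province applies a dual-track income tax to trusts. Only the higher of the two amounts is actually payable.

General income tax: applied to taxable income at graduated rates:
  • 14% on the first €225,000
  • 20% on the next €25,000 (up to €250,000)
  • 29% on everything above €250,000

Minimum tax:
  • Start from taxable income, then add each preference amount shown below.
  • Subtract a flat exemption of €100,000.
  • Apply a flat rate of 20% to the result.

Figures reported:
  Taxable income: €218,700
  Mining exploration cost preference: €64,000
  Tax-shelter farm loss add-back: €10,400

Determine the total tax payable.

Minimum tax:
  Adjusted income: €218,700 + €64,000 + €10,400 = €293,100
  Less exemption €100,000 → base €193,100
  €193,100 × 20% = €38,620

General income tax:
  €218,700 × 14% = €30,618

€38,620 > €30,618, so the minimum tax is the binding amount.

€38,620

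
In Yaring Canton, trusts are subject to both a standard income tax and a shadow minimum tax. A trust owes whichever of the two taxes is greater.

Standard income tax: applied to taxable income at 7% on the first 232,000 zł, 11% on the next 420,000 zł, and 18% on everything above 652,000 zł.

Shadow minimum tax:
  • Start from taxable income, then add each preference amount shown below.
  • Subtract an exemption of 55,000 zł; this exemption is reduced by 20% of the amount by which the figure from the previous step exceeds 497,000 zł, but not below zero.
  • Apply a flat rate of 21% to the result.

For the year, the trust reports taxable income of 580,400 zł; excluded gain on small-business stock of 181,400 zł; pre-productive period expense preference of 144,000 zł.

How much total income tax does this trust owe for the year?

190,218 zł

Standard income tax:
  232,000 zł × 7% = 16,240 zł
  348,400 zł × 11% = 38,324 zł
  → 54,564 zł

Shadow minimum tax:
  Adjusted income: 580,400 zł + 181,400 zł + 144,000 zł = 905,800 zł
  Exemption: 20% × (905,800 zł − 497,000 zł) = 81,760 zł ≥ 55,000 zł, so the exemption is fully phased out
  Base: 905,800 zł − 0 zł = 905,800 zł
  905,800 zł × 21% = 190,218 zł

190,218 zł > 54,564 zł, so the shadow minimum tax is the binding amount.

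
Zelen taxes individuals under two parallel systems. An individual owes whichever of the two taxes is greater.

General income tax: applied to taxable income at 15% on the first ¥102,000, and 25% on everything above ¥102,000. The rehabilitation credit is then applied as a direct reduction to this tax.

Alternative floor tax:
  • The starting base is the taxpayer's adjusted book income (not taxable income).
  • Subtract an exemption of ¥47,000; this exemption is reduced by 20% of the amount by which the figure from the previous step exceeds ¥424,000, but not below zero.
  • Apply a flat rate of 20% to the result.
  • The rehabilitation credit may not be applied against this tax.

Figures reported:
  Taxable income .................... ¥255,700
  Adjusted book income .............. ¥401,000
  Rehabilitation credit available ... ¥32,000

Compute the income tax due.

¥70,800

Alternative floor tax:
  Base (adjusted book income): ¥401,000
  Exemption: ¥401,000 ≤ ¥424,000, so full ¥47,000 applies
  Base: ¥401,000 − ¥47,000 = ¥354,000
  ¥354,000 × 20% = ¥70,800

General income tax:
  ¥102,000 × 15% = ¥15,300
  ¥153,700 × 25% = ¥38,425
  → ¥53,725
  Less rehabilitation credit ¥32,000 → ¥21,725

¥70,800 > ¥21,725, so the alternative floor tax is the binding amount.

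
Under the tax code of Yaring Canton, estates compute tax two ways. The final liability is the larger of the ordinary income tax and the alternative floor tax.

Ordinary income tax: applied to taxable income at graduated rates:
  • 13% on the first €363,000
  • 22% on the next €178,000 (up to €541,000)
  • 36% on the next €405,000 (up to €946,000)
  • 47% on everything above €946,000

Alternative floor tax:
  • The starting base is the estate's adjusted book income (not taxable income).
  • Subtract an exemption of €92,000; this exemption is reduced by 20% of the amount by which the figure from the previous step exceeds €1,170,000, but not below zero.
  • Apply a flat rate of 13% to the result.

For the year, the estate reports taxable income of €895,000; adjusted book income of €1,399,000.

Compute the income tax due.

€213,790

Alternative floor tax:
  Base (adjusted book income): €1,399,000
  Exemption: €92,000 − 20% × (€1,399,000 − €1,170,000) = €92,000 − €45,800 = €46,200
  Base: €1,399,000 − €46,200 = €1,352,800
  €1,352,800 × 13% = €175,864

Ordinary income tax:
  €363,000 × 13% = €47,190
  €178,000 × 22% = €39,160
  €354,000 × 36% = €127,440
  → €213,790

€213,790 > €175,864, so the ordinary income tax governs.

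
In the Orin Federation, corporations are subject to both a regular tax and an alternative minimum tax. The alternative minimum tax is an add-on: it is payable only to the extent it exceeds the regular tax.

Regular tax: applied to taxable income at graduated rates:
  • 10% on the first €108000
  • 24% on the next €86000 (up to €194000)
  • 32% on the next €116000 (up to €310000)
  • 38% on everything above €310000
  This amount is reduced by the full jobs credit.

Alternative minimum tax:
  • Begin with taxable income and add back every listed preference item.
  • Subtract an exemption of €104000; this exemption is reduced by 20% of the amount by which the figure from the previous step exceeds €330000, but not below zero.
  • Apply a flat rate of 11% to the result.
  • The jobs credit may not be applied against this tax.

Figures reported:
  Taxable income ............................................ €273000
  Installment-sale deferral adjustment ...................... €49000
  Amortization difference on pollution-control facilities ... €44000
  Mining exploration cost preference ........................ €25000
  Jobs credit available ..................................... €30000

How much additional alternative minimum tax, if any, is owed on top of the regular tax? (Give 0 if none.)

Alternative minimum tax:
  Adjusted income: €273000 + €49000 + €44000 + €25000 = €391000
  Exemption: €104000 − 20% × (€391000 − €330000) = €104000 − €12200 = €91800
  Base: €391000 − €91800 = €299200
  €299200 × 11% = €32912

Regular tax:
  €108000 × 10% = €10800
  €86000 × 24% = €20640
  €79000 × 32% = €25280
  → €56720
  Less jobs credit €30000 → €26720

Excess of alternative minimum tax over regular tax: €32912 − €26720 = €6192.

€6192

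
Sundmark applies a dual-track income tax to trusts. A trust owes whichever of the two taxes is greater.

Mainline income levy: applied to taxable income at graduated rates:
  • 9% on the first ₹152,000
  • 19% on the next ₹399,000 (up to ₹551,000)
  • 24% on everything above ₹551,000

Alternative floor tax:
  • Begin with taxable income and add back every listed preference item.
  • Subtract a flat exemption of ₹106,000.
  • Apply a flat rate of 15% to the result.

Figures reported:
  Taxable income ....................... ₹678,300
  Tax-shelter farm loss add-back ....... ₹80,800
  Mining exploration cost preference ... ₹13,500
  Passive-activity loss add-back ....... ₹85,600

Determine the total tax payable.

₹120,042

Alternative floor tax:
  Adjusted income: ₹678,300 + ₹80,800 + ₹13,500 + ₹85,600 = ₹858,200
  Less exemption ₹106,000 → base ₹752,200
  ₹752,200 × 15% = ₹112,830

Mainline income levy:
  ₹152,000 × 9% = ₹13,680
  ₹399,000 × 19% = ₹75,810
  ₹127,300 × 24% = ₹30,552
  → ₹120,042

₹120,042 > ₹112,830, so the mainline income levy governs.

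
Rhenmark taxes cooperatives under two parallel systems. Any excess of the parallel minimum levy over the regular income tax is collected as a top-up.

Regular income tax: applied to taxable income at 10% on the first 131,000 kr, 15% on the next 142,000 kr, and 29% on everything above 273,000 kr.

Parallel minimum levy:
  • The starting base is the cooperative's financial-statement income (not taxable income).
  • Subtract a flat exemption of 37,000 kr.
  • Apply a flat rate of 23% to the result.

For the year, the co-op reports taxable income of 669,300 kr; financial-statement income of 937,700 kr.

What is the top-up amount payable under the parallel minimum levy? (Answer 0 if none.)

57,834 kr

Parallel minimum levy:
  Base (financial-statement income): 937,700 kr
  Less exemption 37,000 kr → base 900,700 kr
  900,700 kr × 23% = 207,161 kr

Regular income tax:
  131,000 kr × 10% = 13,100 kr
  142,000 kr × 15% = 21,300 kr
  396,300 kr × 29% = 114,927 kr
  → 149,327 kr

Excess of parallel minimum levy over regular income tax: 207,161 kr − 149,327 kr = 57,834 kr.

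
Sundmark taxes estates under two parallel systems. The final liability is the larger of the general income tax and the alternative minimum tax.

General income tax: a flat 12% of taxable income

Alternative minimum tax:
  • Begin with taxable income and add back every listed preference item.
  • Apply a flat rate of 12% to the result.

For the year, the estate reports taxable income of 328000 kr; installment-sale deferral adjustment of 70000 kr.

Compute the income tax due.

47760 kr

Alternative minimum tax:
  Adjusted income: 328000 kr + 70000 kr = 398000 kr
  398000 kr × 12% = 47760 kr

General income tax:
  328000 kr × 12% = 39360 kr

47760 kr > 39360 kr, so the alternative minimum tax is the binding amount.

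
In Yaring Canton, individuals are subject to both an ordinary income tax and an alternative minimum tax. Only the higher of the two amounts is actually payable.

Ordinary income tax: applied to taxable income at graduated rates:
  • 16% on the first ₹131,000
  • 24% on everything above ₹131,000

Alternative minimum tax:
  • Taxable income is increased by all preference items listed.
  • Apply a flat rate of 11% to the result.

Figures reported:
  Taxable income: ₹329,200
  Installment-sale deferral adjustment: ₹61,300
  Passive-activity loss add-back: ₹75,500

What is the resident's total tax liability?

₹68,528

Alternative minimum tax:
  Adjusted income: ₹329,200 + ₹61,300 + ₹75,500 = ₹466,000
  ₹466,000 × 11% = ₹51,260

Ordinary income tax:
  ₹131,000 × 16% = ₹20,960
  ₹198,200 × 24% = ₹47,568
  → ₹68,528

₹68,528 > ₹51,260, so the ordinary income tax governs.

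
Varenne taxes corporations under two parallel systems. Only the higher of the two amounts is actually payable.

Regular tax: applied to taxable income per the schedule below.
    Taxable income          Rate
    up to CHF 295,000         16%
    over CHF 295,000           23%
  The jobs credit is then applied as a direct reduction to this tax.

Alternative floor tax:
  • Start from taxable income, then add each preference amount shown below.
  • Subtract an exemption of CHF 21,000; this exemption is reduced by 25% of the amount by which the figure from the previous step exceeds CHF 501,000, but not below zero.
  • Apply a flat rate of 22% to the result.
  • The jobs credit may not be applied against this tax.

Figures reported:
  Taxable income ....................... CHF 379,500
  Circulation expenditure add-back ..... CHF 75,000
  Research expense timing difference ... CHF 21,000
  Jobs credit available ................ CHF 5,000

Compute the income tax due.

CHF 99,990

Regular tax:
  CHF 295,000 × 16% = CHF 47,200
  CHF 84,500 × 23% = CHF 19,435
  → CHF 66,635
  Less jobs credit CHF 5,000 → CHF 61,635

Alternative floor tax:
  Adjusted income: CHF 379,500 + CHF 75,000 + CHF 21,000 = CHF 475,500
  Exemption: CHF 475,500 ≤ CHF 501,000, so full CHF 21,000 applies
  Base: CHF 475,500 − CHF 21,000 = CHF 454,500
  CHF 454,500 × 22% = CHF 99,990

CHF 99,990 > CHF 61,635, so the alternative floor tax is the binding amount.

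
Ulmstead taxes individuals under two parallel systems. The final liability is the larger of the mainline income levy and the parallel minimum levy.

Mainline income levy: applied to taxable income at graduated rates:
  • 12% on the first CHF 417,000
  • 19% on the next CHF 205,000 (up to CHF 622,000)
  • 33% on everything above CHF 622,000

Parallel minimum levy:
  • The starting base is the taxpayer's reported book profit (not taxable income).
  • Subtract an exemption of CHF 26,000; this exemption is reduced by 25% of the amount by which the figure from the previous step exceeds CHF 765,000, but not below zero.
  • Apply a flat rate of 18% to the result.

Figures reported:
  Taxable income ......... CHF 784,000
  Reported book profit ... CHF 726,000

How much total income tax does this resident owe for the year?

CHF 142,450

Mainline income levy:
  CHF 417,000 × 12% = CHF 50,040
  CHF 205,000 × 19% = CHF 38,950
  CHF 162,000 × 33% = CHF 53,460
  → CHF 142,450

Parallel minimum levy:
  Base (reported book profit): CHF 726,000
  Exemption: CHF 726,000 ≤ CHF 765,000, so full CHF 26,000 applies
  Base: CHF 726,000 − CHF 26,000 = CHF 700,000
  CHF 700,000 × 18% = CHF 126,000

CHF 142,450 > CHF 126,000, so the mainline income levy governs.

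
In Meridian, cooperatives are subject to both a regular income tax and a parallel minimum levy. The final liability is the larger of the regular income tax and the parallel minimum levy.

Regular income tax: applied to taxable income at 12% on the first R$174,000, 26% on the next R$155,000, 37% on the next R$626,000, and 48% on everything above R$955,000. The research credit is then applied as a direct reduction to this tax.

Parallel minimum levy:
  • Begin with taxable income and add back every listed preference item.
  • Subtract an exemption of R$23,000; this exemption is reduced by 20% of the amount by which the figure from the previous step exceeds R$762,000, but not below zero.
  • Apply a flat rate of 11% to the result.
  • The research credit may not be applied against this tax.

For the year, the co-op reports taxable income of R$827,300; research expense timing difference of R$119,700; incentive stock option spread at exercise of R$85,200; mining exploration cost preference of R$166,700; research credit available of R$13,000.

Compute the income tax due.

Parallel minimum levy:
  Adjusted income: R$827,300 + R$119,700 + R$85,200 + R$166,700 = R$1,198,900
  Exemption: 20% × (R$1,198,900 − R$762,000) = R$87,380 ≥ R$23,000, so the exemption is fully phased out
  Base: R$1,198,900 − R$0 = R$1,198,900
  R$1,198,900 × 11% = R$131,879

Regular income tax:
  R$174,000 × 12% = R$20,880
  R$155,000 × 26% = R$40,300
  R$498,300 × 37% = R$184,371
  → R$245,551
  Less research credit R$13,000 → R$232,551

R$232,551 > R$131,879, so the regular income tax governs.

R$232,551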